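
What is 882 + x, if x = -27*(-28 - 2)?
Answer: 1692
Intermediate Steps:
x = 810 (x = -27*(-30) = 810)
882 + x = 882 + 810 = 1692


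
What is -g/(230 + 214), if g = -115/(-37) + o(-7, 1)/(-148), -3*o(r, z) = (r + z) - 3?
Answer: -457/65712 ≈ -0.0069546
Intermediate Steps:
o(r, z) = 1 - r/3 - z/3 (o(r, z) = -((r + z) - 3)/3 = -(-3 + r + z)/3 = 1 - r/3 - z/3)
g = 457/148 (g = -115/(-37) + (1 - ⅓*(-7) - ⅓*1)/(-148) = -115*(-1/37) + (1 + 7/3 - ⅓)*(-1/148) = 115/37 + 3*(-1/148) = 115/37 - 3/148 = 457/148 ≈ 3.0878)
-g/(230 + 214) = -457/((230 + 214)*148) = -457/(444*148) = -1*457/65712 = -457/65712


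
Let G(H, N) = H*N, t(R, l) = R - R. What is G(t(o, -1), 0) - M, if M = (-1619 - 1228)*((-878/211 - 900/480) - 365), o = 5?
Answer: -1783101723/1688 ≈ -1.0563e+6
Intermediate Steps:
t(R, l) = 0
M = 1783101723/1688 (M = -2847*((-878*1/211 - 900*1/480) - 365) = -2847*((-878/211 - 15/8) - 365) = -2847*(-10189/1688 - 365) = -2847*(-626309/1688) = 1783101723/1688 ≈ 1.0563e+6)
G(t(o, -1), 0) - M = 0*0 - 1*1783101723/1688 = 0 - 1783101723/1688 = -1783101723/1688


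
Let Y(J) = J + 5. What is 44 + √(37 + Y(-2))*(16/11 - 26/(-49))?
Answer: 44 + 2140*√10/539 ≈ 56.555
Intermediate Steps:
Y(J) = 5 + J
44 + √(37 + Y(-2))*(16/11 - 26/(-49)) = 44 + √(37 + (5 - 2))*(16/11 - 26/(-49)) = 44 + √(37 + 3)*(16*(1/11) - 26*(-1/49)) = 44 + √40*(16/11 + 26/49) = 44 + (2*√10)*(1070/539) = 44 + 2140*√10/539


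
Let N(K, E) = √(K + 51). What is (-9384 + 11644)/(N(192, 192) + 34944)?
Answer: 26324480/407027631 - 2260*√3/135675877 ≈ 0.064646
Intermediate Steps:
N(K, E) = √(51 + K)
(-9384 + 11644)/(N(192, 192) + 34944) = (-9384 + 11644)/(√(51 + 192) + 34944) = 2260/(√243 + 34944) = 2260/(9*√3 + 34944) = 2260/(34944 + 9*√3)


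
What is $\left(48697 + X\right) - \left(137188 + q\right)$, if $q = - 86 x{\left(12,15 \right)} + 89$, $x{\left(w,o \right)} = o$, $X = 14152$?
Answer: $-73138$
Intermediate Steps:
$q = -1201$ ($q = \left(-86\right) 15 + 89 = -1290 + 89 = -1201$)
$\left(48697 + X\right) - \left(137188 + q\right) = \left(48697 + 14152\right) - 135987 = 62849 + \left(-137188 + 1201\right) = 62849 - 135987 = -73138$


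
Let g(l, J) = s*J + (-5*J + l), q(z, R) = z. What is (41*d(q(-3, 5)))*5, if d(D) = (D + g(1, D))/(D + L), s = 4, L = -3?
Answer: -205/6 ≈ -34.167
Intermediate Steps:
g(l, J) = l - J (g(l, J) = 4*J + (-5*J + l) = 4*J + (l - 5*J) = l - J)
d(D) = 1/(-3 + D) (d(D) = (D + (1 - D))/(D - 3) = 1/(-3 + D))
(41*d(q(-3, 5)))*5 = (41/(-3 - 3))*5 = (41/(-6))*5 = (41*(-⅙))*5 = -41/6*5 = -205/6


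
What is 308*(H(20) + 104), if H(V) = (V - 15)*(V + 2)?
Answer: 65912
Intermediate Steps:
H(V) = (-15 + V)*(2 + V)
308*(H(20) + 104) = 308*((-30 + 20² - 13*20) + 104) = 308*((-30 + 400 - 260) + 104) = 308*(110 + 104) = 308*214 = 65912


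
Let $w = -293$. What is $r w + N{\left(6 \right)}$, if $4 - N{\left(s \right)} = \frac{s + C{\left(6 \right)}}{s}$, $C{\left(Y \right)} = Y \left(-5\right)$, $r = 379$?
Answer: $-111039$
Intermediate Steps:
$C{\left(Y \right)} = - 5 Y$
$N{\left(s \right)} = 4 - \frac{-30 + s}{s}$ ($N{\left(s \right)} = 4 - \frac{s - 30}{s} = 4 - \frac{-30 + s}{s}$)
$r w + N{\left(6 \right)} = 379 \left(-293\right) + \left(3 + \frac{30}{6}\right) = -111047 + \left(3 + 30 \cdot \frac{1}{6}\right) = -111047 + \left(3 + 5\right) = -111047 + 8 = -111039$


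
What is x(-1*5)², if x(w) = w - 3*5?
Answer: 400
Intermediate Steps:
x(w) = -15 + w (x(w) = w - 15 = -15 + w)
x(-1*5)² = (-15 - 1*5)² = (-15 - 5)² = (-20)² = 400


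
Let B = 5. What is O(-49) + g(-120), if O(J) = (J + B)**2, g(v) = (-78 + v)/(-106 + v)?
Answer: 218867/113 ≈ 1936.9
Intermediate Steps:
g(v) = (-78 + v)/(-106 + v)
O(J) = (5 + J)**2 (O(J) = (J + 5)**2 = (5 + J)**2)
O(-49) + g(-120) = (5 - 49)**2 + (-78 - 120)/(-106 - 120) = (-44)**2 - 198/(-226) = 1936 - 1/226*(-198) = 1936 + 99/113 = 218867/113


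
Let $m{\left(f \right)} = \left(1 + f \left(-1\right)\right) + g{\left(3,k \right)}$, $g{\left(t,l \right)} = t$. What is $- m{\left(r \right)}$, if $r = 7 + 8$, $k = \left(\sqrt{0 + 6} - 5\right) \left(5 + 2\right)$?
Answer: $11$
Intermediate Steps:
$k = -35 + 7 \sqrt{6}$ ($k = \left(\sqrt{6} - 5\right) 7 = \left(-5 + \sqrt{6}\right) 7 = -35 + 7 \sqrt{6} \approx -17.854$)
$r = 15$
$m{\left(f \right)} = 4 - f$ ($m{\left(f \right)} = \left(1 + f \left(-1\right)\right) + 3 = \left(1 - f\right) + 3 = 4 - f$)
$- m{\left(r \right)} = - (4 - 15) = \left(-1\right) \left(-11\right) = 11$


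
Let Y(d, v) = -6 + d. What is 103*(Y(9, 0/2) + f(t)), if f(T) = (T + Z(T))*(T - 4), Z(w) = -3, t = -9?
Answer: 16377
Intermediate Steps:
f(T) = (-4 + T)*(-3 + T) (f(T) = (T - 3)*(T - 4) = (-3 + T)*(-4 + T) = (-4 + T)*(-3 + T))
103*(Y(9, 0/2) + f(t)) = 103*((-6 + 9) + (12 + (-9)**2 - 7*(-9))) = 103*(3 + (12 + 81 + 63)) = 103*(3 + 156) = 103*159 = 16377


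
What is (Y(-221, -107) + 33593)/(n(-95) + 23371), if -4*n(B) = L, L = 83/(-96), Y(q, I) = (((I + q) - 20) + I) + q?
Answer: 12640128/8974547 ≈ 1.4084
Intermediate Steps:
Y(q, I) = -20 + 2*I + 2*q (Y(q, I) = ((-20 + I + q) + I) + q = (-20 + q + 2*I) + q = -20 + 2*I + 2*q)
L = -83/96 (L = 83*(-1/96) = -83/96 ≈ -0.86458)
n(B) = 83/384 (n(B) = -1/4*(-83/96) = 83/384)
(Y(-221, -107) + 33593)/(n(-95) + 23371) = ((-20 + 2*(-107) + 2*(-221)) + 33593)/(83/384 + 23371) = ((-20 - 214 - 442) + 33593)/(8974547/384) = (-676 + 33593)*(384/8974547) = 32917*(384/8974547) = 12640128/8974547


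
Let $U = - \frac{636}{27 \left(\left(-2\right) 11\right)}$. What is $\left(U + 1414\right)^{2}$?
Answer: $\frac{19625768464}{9801} \approx 2.0024 \cdot 10^{6}$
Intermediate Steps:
$U = \frac{106}{99}$ ($U = - \frac{636}{27 \left(-22\right)} = - \frac{636}{-594} = \left(-636\right) \left(- \frac{1}{594}\right) = \frac{106}{99} \approx 1.0707$)
$\left(U + 1414\right)^{2} = \left(\frac{106}{99} + 1414\right)^{2} = \left(\frac{140092}{99}\right)^{2} = \frac{19625768464}{9801}$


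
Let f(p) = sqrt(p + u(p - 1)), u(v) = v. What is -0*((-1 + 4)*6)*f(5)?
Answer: 0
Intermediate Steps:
f(p) = sqrt(-1 + 2*p) (f(p) = sqrt(p + (p - 1)) = sqrt(p + (-1 + p)) = sqrt(-1 + 2*p))
-0*((-1 + 4)*6)*f(5) = -0*((-1 + 4)*6)*sqrt(-1 + 2*5) = -0*(3*6)*sqrt(-1 + 10) = -0*18*sqrt(9) = -0*3 = -1*0 = 0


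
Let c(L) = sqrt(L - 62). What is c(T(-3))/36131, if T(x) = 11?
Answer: I*sqrt(51)/36131 ≈ 0.00019765*I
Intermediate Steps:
c(L) = sqrt(-62 + L)
c(T(-3))/36131 = sqrt(-62 + 11)/36131 = sqrt(-51)*(1/36131) = (I*sqrt(51))*(1/36131) = I*sqrt(51)/36131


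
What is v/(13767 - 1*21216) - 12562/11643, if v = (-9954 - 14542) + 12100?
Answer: 16917430/28909569 ≈ 0.58518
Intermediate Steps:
v = -12396 (v = -24496 + 12100 = -12396)
v/(13767 - 1*21216) - 12562/11643 = -12396/(13767 - 1*21216) - 12562/11643 = -12396/(13767 - 21216) - 12562*1/11643 = -12396/(-7449) - 12562/11643 = -12396*(-1/7449) - 12562/11643 = 4132/2483 - 12562/11643 = 16917430/28909569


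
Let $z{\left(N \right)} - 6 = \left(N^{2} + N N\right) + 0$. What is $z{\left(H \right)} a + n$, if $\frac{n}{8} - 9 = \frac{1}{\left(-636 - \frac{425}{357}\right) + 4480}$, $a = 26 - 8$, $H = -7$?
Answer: $\frac{156879024}{80699} \approx 1944.0$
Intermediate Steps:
$a = 18$
$z{\left(N \right)} = 6 + 2 N^{2}$ ($z{\left(N \right)} = 6 + \left(\left(N^{2} + N N\right) + 0\right) = 6 + \left(\left(N^{2} + N^{2}\right) + 0\right) = 6 + \left(2 N^{2} + 0\right) = 6 + 2 N^{2}$)
$n = \frac{5810496}{80699}$ ($n = 72 + \frac{8}{\left(-636 - \frac{425}{357}\right) + 4480} = 72 + \frac{8}{\left(-636 - \frac{25}{21}\right) + 4480} = 72 + \frac{8}{- \frac{13381}{21} + 4480} = 72 + \frac{8}{\frac{80699}{21}} = 72 + 8 \cdot \frac{21}{80699} = 72 + \frac{168}{80699} = \frac{5810496}{80699} \approx 72.002$)
$z{\left(H \right)} a + n = \left(6 + 2 \left(-7\right)^{2}\right) 18 + \frac{5810496}{80699} = \left(6 + 2 \cdot 49\right) 18 + \frac{5810496}{80699} = \left(6 + 98\right) 18 + \frac{5810496}{80699} = 104 \cdot 18 + \frac{5810496}{80699} = 1872 + \frac{5810496}{80699} = \frac{156879024}{80699}$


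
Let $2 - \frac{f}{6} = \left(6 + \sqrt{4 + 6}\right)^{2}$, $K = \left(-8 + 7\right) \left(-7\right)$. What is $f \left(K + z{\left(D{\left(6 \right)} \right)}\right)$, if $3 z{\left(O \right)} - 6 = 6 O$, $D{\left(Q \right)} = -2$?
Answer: $-1320 - 360 \sqrt{10} \approx -2458.4$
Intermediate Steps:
$z{\left(O \right)} = 2 + 2 O$ ($z{\left(O \right)} = 2 + \frac{6 O}{3} = 2 + 2 O$)
$K = 7$ ($K = \left(-1\right) \left(-7\right) = 7$)
$f = 12 - 6 \left(6 + \sqrt{10}\right)^{2}$ ($f = 12 - 6 \left(6 + \sqrt{4 + 6}\right)^{2} = 12 - 6 \left(6 + \sqrt{10}\right)^{2} \approx -491.68$)
$f \left(K + z{\left(D{\left(6 \right)} \right)}\right) = \left(-264 - 72 \sqrt{10}\right) \left(7 + \left(2 + 2 \left(-2\right)\right)\right) = \left(-264 - 72 \sqrt{10}\right) \left(7 + \left(2 - 4\right)\right) = \left(-264 - 72 \sqrt{10}\right) \left(7 - 2\right) = \left(-264 - 72 \sqrt{10}\right) 5 = -1320 - 360 \sqrt{10}$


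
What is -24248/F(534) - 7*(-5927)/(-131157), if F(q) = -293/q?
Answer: 1698265339547/38429001 ≈ 44192.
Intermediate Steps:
-24248/F(534) - 7*(-5927)/(-131157) = -24248/((-293/534)) - 7*(-5927)/(-131157) = -24248/((-293*1/534)) + 41489*(-1/131157) = -24248/(-293/534) - 41489/131157 = -24248*(-534/293) - 41489/131157 = 12948432/293 - 41489/131157 = 1698265339547/38429001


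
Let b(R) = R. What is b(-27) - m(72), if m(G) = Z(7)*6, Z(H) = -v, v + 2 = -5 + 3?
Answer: -51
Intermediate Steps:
v = -4 (v = -2 + (-5 + 3) = -2 - 2 = -4)
Z(H) = 4 (Z(H) = -1*(-4) = 4)
m(G) = 24 (m(G) = 4*6 = 24)
b(-27) - m(72) = -27 - 1*24 = -27 - 24 = -51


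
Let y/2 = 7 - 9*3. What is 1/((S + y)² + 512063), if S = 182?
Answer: 1/532227 ≈ 1.8789e-6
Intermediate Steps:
y = -40 (y = 2*(7 - 9*3) = 2*(7 - 27) = 2*(-20) = -40)
1/((S + y)² + 512063) = 1/((182 - 40)² + 512063) = 1/(142² + 512063) = 1/(20164 + 512063) = 1/532227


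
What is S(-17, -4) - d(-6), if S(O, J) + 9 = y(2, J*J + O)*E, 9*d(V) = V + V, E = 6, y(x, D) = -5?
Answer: -113/3 ≈ -37.667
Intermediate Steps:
d(V) = 2*V/9 (d(V) = (V + V)/9 = (2*V)/9 = 2*V/9)
S(O, J) = -39 (S(O, J) = -9 - 5*6 = -9 - 30 = -39)
S(-17, -4) - d(-6) = -39 - 2*(-6)/9 = -39 - 1*(-4/3) = -39 + 4/3 = -113/3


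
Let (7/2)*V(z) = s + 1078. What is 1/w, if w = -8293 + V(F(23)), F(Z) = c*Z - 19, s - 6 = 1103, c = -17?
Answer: -7/53677 ≈ -0.00013041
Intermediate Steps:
s = 1109 (s = 6 + 1103 = 1109)
F(Z) = -19 - 17*Z (F(Z) = -17*Z - 19 = -19 - 17*Z)
V(z) = 4374/7 (V(z) = 2*(1109 + 1078)/7 = (2/7)*2187 = 4374/7)
w = -53677/7 (w = -8293 + 4374/7 = -53677/7 ≈ -7668.1)
1/w = 1/(-53677/7) = -7/53677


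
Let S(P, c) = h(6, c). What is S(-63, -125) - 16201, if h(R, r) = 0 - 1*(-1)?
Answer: -16200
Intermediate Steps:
h(R, r) = 1 (h(R, r) = 0 + 1 = 1)
S(P, c) = 1
S(-63, -125) - 16201 = 1 - 16201 = -16200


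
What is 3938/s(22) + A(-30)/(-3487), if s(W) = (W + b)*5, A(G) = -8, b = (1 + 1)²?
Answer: 6866423/226655 ≈ 30.295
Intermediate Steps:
b = 4 (b = 2² = 4)
s(W) = 20 + 5*W (s(W) = (W + 4)*5 = (4 + W)*5 = 20 + 5*W)
3938/s(22) + A(-30)/(-3487) = 3938/(20 + 5*22) - 8/(-3487) = 3938/(20 + 110) - 8*(-1/3487) = 3938/130 + 8/3487 = 3938*(1/130) + 8/3487 = 1969/65 + 8/3487 = 6866423/226655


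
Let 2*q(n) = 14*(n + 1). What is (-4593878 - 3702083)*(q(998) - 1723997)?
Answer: 14244198220844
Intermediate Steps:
q(n) = 7 + 7*n (q(n) = (14*(n + 1))/2 = (14*(1 + n))/2 = (14 + 14*n)/2 = 7 + 7*n)
(-4593878 - 3702083)*(q(998) - 1723997) = (-4593878 - 3702083)*((7 + 7*998) - 1723997) = -8295961*((7 + 6986) - 1723997) = -8295961*(6993 - 1723997) = -8295961*(-1717004) = 14244198220844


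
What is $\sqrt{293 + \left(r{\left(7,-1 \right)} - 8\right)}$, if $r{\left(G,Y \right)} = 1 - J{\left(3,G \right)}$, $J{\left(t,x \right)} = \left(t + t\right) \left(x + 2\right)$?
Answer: $2 \sqrt{58} \approx 15.232$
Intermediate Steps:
$J{\left(t,x \right)} = 2 t \left(2 + x\right)$
$r{\left(G,Y \right)} = -11 - 6 G$ ($r{\left(G,Y \right)} = 1 - 2 \cdot 3 \left(2 + G\right) = 1 - \left(12 + 6 G\right) = -11 - 6 G$)
$\sqrt{293 + \left(r{\left(7,-1 \right)} - 8\right)} = \sqrt{293 - 61} = \sqrt{232} = 2 \sqrt{58}$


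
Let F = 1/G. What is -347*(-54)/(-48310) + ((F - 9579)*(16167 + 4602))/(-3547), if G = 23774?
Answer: 114246276521612793/2036903660590 ≈ 56088.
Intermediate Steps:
F = 1/23774 ≈ 4.2063e-5
-347*(-54)/(-48310) + ((F - 9579)*(16167 + 4602))/(-3547) = -347*(-54)/(-48310) + ((1/23774 - 9579)*(16167 + 4602))/(-3547) = 18738*(-1/48310) - 227731145/23774*20769*(-1/3547) = -9369/24155 - 4729748150505/23774*(-1/3547) = -9369/24155 + 4729748150505/84326378 = 114246276521612793/2036903660590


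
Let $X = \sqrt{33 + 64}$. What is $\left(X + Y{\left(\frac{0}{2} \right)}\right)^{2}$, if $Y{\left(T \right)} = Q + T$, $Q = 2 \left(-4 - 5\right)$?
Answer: $\left(-18 + \sqrt{97}\right)^{2} \approx 66.441$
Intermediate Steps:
$Q = -18$ ($Q = 2 \left(-9\right) = -18$)
$X = \sqrt{97} \approx 9.8489$
$Y{\left(T \right)} = -18 + T$
$\left(X + Y{\left(\frac{0}{2} \right)}\right)^{2} = \left(\sqrt{97} - \left(18 + \frac{0}{2}\right)\right)^{2} = \left(\sqrt{97} + \left(-18 + 0 \cdot \frac{1}{2}\right)\right)^{2} = \left(\sqrt{97} + \left(-18 + 0\right)\right)^{2} = \left(\sqrt{97} - 18\right)^{2} = \left(-18 + \sqrt{97}\right)^{2}$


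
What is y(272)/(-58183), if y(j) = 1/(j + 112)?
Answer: -1/22342272 ≈ -4.4758e-8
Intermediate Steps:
y(j) = 1/(112 + j)
y(272)/(-58183) = 1/((112 + 272)*(-58183)) = -1/58183/384 = (1/384)*(-1/58183) = -1/22342272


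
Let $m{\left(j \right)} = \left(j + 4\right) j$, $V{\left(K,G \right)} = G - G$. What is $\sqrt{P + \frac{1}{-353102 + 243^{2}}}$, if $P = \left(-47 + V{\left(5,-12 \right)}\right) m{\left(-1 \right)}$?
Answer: $\frac{4 \sqrt{761991889126}}{294053} \approx 11.874$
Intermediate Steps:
$V{\left(K,G \right)} = 0$
$m{\left(j \right)} = j \left(4 + j\right)$ ($m{\left(j \right)} = \left(4 + j\right) j = j \left(4 + j\right)$)
$P = 141$ ($P = \left(-47 + 0\right) \left(- (4 - 1)\right) = - 47 \left(\left(-1\right) 3\right) = \left(-47\right) \left(-3\right) = 141$)
$\sqrt{P + \frac{1}{-353102 + 243^{2}}} = \sqrt{141 + \frac{1}{-353102 + 243^{2}}} = \sqrt{141 + \frac{1}{-353102 + 59049}} = \sqrt{141 + \frac{1}{-294053}} = \sqrt{141 - \frac{1}{294053}} = \sqrt{\frac{41461472}{294053}} = \frac{4 \sqrt{761991889126}}{294053}$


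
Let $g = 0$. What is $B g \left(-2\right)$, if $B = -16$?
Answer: $0$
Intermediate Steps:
$B g \left(-2\right) = \left(-16\right) 0 \left(-2\right) = 0 \left(-2\right) = 0$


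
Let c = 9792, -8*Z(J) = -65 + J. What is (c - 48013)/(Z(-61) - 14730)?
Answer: 152884/58857 ≈ 2.5975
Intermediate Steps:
Z(J) = 65/8 - J/8 (Z(J) = -(-65 + J)/8 = 65/8 - J/8)
(c - 48013)/(Z(-61) - 14730) = (9792 - 48013)/((65/8 - ⅛*(-61)) - 14730) = -38221/((65/8 + 61/8) - 14730) = -38221/(63/4 - 14730) = -38221/(-58857/4) = -38221*(-4/58857) = 152884/58857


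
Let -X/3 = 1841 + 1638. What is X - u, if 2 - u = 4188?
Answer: -6251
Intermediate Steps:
u = -4186 (u = 2 - 1*4188 = 2 - 4188 = -4186)
X = -10437 (X = -3*(1841 + 1638) = -3*3479 = -10437)
X - u = -10437 - 1*(-4186) = -10437 + 4186 = -6251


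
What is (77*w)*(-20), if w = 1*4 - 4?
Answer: 0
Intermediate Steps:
w = 0 (w = 4 - 4 = 0)
(77*w)*(-20) = (77*0)*(-20) = 0*(-20) = 0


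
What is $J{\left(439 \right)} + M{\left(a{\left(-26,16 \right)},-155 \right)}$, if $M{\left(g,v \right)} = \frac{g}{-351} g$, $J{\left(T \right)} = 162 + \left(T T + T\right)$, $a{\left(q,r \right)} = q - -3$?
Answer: $\frac{67855493}{351} \approx 1.9332 \cdot 10^{5}$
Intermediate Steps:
$a{\left(q,r \right)} = 3 + q$ ($a{\left(q,r \right)} = q + 3 = 3 + q$)
$J{\left(T \right)} = 162 + T + T^{2}$ ($J{\left(T \right)} = 162 + \left(T^{2} + T\right) = 162 + \left(T + T^{2}\right) = 162 + T + T^{2}$)
$M{\left(g,v \right)} = - \frac{g^{2}}{351}$ ($M{\left(g,v \right)} = g \left(- \frac{1}{351}\right) g = - \frac{g}{351} g = - \frac{g^{2}}{351}$)
$J{\left(439 \right)} + M{\left(a{\left(-26,16 \right)},-155 \right)} = \left(162 + 439 + 439^{2}\right) - \frac{\left(3 - 26\right)^{2}}{351} = \left(162 + 439 + 192721\right) - \frac{\left(-23\right)^{2}}{351} = 193322 - \frac{529}{351} = \frac{67855493}{351}$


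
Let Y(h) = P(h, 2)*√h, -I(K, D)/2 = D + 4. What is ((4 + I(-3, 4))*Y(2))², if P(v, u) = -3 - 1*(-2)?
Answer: 288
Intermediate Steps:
P(v, u) = -1 (P(v, u) = -3 + 2 = -1)
I(K, D) = -8 - 2*D (I(K, D) = -2*(D + 4) = -2*(4 + D) = -8 - 2*D)
Y(h) = -√h
((4 + I(-3, 4))*Y(2))² = ((4 + (-8 - 2*4))*(-√2))² = ((4 + (-8 - 8))*(-√2))² = ((4 - 16)*(-√2))² = (-(-12)*√2)² = (12*√2)² = 288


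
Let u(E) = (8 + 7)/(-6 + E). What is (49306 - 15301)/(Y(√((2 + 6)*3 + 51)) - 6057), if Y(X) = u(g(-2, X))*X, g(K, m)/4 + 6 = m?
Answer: -91314760/16224709 - 113350*√3/16224709 ≈ -5.6402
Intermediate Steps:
g(K, m) = -24 + 4*m
u(E) = 15/(-6 + E)
Y(X) = 15*X/(-30 + 4*X) (Y(X) = (15/(-6 + (-24 + 4*X)))*X = (15/(-30 + 4*X))*X = 15*X/(-30 + 4*X))
(49306 - 15301)/(Y(√((2 + 6)*3 + 51)) - 6057) = (49306 - 15301)/(15*√((2 + 6)*3 + 51)/(2*(-15 + 2*√((2 + 6)*3 + 51))) - 6057) = 34005/(15*√(8*3 + 51)/(2*(-15 + 2*√(8*3 + 51))) - 6057) = 34005/(15*√(24 + 51)/(2*(-15 + 2*√(24 + 51))) - 6057) = 34005/(15*√75/(2*(-15 + 2*√75)) - 6057) = 34005/(15*(5*√3)/(2*(-15 + 2*(5*√3))) - 6057) = 34005/(15*(5*√3)/(2*(-15 + 10*√3)) - 6057) = 34005/(75*√3/(2*(-15 + 10*√3)) - 6057) = 34005/(-6057 + 75*√3/(2*(-15 + 10*√3)))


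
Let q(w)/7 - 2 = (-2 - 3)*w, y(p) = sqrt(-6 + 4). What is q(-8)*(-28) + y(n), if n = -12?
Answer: -8232 + I*sqrt(2) ≈ -8232.0 + 1.4142*I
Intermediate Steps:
y(p) = I*sqrt(2) (y(p) = sqrt(-2) = I*sqrt(2))
q(w) = 14 - 35*w (q(w) = 14 + 7*((-2 - 3)*w) = 14 + 7*(-5*w) = 14 - 35*w)
q(-8)*(-28) + y(n) = (14 - 35*(-8))*(-28) + I*sqrt(2) = (14 + 280)*(-28) + I*sqrt(2) = 294*(-28) + I*sqrt(2) = -8232 + I*sqrt(2)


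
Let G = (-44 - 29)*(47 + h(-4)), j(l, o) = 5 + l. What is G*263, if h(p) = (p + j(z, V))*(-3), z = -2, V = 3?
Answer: -959950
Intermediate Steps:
h(p) = -9 - 3*p (h(p) = (p + (5 - 2))*(-3) = (p + 3)*(-3) = (3 + p)*(-3) = -9 - 3*p)
G = -3650 (G = (-44 - 29)*(47 + (-9 - 3*(-4))) = -73*(47 + (-9 + 12)) = -73*(47 + 3) = -73*50 = -3650)
G*263 = -3650*263 = -959950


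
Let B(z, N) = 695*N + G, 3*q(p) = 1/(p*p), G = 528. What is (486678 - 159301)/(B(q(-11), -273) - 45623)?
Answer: -327377/234830 ≈ -1.3941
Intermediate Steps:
q(p) = 1/(3*p²) (q(p) = 1/(3*((p*p))) = 1/(3*(p²)) = 1/(3*p²))
B(z, N) = 528 + 695*N (B(z, N) = 695*N + 528 = 528 + 695*N)
(486678 - 159301)/(B(q(-11), -273) - 45623) = (486678 - 159301)/((528 + 695*(-273)) - 45623) = 327377/((528 - 189735) - 45623) = 327377/(-189207 - 45623) = 327377/(-234830) = 327377*(-1/234830) = -327377/234830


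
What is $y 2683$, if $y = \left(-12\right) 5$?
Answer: $-160980$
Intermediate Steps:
$y = -60$
$y 2683 = \left(-60\right) 2683 = -160980$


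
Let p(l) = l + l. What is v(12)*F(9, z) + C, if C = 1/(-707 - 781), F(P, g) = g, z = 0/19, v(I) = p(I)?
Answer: -1/1488 ≈ -0.00067204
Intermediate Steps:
p(l) = 2*l
v(I) = 2*I
z = 0 (z = 0*(1/19) = 0)
C = -1/1488 (C = 1/(-1488) = -1/1488 ≈ -0.00067204)
v(12)*F(9, z) + C = (2*12)*0 - 1/1488 = 24*0 - 1/1488 = 0 - 1/1488 = -1/1488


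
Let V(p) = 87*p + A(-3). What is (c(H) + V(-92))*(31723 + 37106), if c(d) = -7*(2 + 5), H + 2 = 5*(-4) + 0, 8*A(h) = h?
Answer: -4434445983/8 ≈ -5.5431e+8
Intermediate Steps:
A(h) = h/8
H = -22 (H = -2 + (5*(-4) + 0) = -2 + (-20 + 0) = -2 - 20 = -22)
c(d) = -49 (c(d) = -7*7 = -49)
V(p) = -3/8 + 87*p (V(p) = 87*p + (1/8)*(-3) = 87*p - 3/8 = -3/8 + 87*p)
(c(H) + V(-92))*(31723 + 37106) = (-49 + (-3/8 + 87*(-92)))*(31723 + 37106) = (-49 + (-3/8 - 8004))*68829 = (-49 - 64035/8)*68829 = -64427/8*68829 = -4434445983/8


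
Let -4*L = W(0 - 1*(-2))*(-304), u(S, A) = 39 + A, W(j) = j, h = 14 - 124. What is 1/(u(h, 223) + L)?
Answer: 1/414 ≈ 0.0024155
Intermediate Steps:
h = -110
L = 152 (L = -(0 - 1*(-2))*(-304)/4 = -(0 + 2)*(-304)/4 = -(-304)/2 = -¼*(-608) = 152)
1/(u(h, 223) + L) = 1/((39 + 223) + 152) = 1/(262 + 152) = 1/414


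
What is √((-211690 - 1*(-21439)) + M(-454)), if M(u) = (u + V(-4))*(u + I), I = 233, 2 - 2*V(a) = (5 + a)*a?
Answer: 2*I*√22645 ≈ 300.97*I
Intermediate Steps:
V(a) = 1 - a*(5 + a)/2 (V(a) = 1 - (5 + a)*a/2 = 1 - a*(5 + a)/2)
M(u) = (3 + u)*(233 + u) (M(u) = (u + (1 - 5/2*(-4) - ½*(-4)²))*(u + 233) = (u + (1 + 10 - ½*16))*(233 + u) = (u + (1 + 10 - 8))*(233 + u) = (u + 3)*(233 + u) = (3 + u)*(233 + u))
√((-211690 - 1*(-21439)) + M(-454)) = √((-211690 - 1*(-21439)) + (699 + (-454)² + 236*(-454))) = √((-211690 + 21439) + (699 + 206116 - 107144)) = √(-190251 + 99671) = √(-90580) = 2*I*√22645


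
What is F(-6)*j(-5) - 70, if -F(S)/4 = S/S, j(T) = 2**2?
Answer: -86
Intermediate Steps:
j(T) = 4
F(S) = -4 (F(S) = -4*S/S = -4*1 = -4)
F(-6)*j(-5) - 70 = -4*4 - 70 = -16 - 70 = -86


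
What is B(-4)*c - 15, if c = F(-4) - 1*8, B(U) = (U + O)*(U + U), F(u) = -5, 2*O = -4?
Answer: -639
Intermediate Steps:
O = -2 (O = (1/2)*(-4) = -2)
B(U) = 2*U*(-2 + U) (B(U) = (U - 2)*(U + U) = (-2 + U)*(2*U) = 2*U*(-2 + U))
c = -13 (c = -5 - 1*8 = -5 - 8 = -13)
B(-4)*c - 15 = (2*(-4)*(-2 - 4))*(-13) - 15 = (2*(-4)*(-6))*(-13) - 15 = 48*(-13) - 15 = -624 - 15 = -639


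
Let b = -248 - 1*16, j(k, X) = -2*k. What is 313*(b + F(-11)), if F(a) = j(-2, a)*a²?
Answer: 68860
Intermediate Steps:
b = -264 (b = -248 - 16 = -264)
F(a) = 4*a² (F(a) = (-2*(-2))*a² = 4*a²)
313*(b + F(-11)) = 313*(-264 + 4*(-11)²) = 313*(-264 + 4*121) = 313*(-264 + 484) = 313*220 = 68860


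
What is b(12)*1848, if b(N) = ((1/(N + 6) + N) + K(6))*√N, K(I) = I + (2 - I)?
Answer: 155848*√3/3 ≈ 89979.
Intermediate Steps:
K(I) = 2
b(N) = √N*(2 + N + 1/(6 + N)) (b(N) = ((1/(N + 6) + N) + 2)*√N = ((1/(6 + N) + N) + 2)*√N = ((N + 1/(6 + N)) + 2)*√N = (2 + N + 1/(6 + N))*√N = √N*(2 + N + 1/(6 + N)))
b(12)*1848 = (√12*(13 + 12² + 8*12)/(6 + 12))*1848 = ((2*√3)*(13 + 144 + 96)/18)*1848 = ((2*√3)*(1/18)*253)*1848 = (253*√3/9)*1848 = 155848*√3/3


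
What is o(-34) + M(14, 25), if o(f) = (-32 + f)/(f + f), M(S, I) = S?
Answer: 509/34 ≈ 14.971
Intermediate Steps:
o(f) = (-32 + f)/(2*f) (o(f) = (-32 + f)/((2*f)) = (-32 + f)*(1/(2*f)) = (-32 + f)/(2*f))
o(-34) + M(14, 25) = (1/2)*(-32 - 34)/(-34) + 14 = (1/2)*(-1/34)*(-66) + 14 = 33/34 + 14 = 509/34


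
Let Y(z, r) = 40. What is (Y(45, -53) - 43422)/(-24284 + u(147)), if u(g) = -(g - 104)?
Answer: 43382/24327 ≈ 1.7833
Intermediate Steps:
u(g) = 104 - g (u(g) = -(-104 + g) = 104 - g)
(Y(45, -53) - 43422)/(-24284 + u(147)) = (40 - 43422)/(-24284 + (104 - 1*147)) = -43382/(-24284 + (104 - 147)) = -43382/(-24284 - 43) = -43382/(-24327) = -43382*(-1/24327) = 43382/24327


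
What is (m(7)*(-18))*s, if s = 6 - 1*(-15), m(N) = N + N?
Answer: -5292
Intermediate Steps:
m(N) = 2*N
s = 21 (s = 6 + 15 = 21)
(m(7)*(-18))*s = ((2*7)*(-18))*21 = (14*(-18))*21 = -252*21 = -5292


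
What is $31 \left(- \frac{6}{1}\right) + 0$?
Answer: $-186$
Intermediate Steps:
$31 \left(- \frac{6}{1}\right) + 0 = 31 \left(\left(-6\right) 1\right) + 0 = 31 \left(-6\right) + 0 = -186 + 0 = -186$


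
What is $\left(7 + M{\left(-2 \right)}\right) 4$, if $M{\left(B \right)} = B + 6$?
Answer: $44$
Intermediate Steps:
$M{\left(B \right)} = 6 + B$
$\left(7 + M{\left(-2 \right)}\right) 4 = \left(7 + \left(6 - 2\right)\right) 4 = \left(7 + 4\right) 4 = 11 \cdot 4 = 44$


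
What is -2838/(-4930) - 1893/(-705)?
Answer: 377776/115855 ≈ 3.2608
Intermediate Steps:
-2838/(-4930) - 1893/(-705) = -2838*(-1/4930) - 1893*(-1/705) = 1419/2465 + 631/235 = 377776/115855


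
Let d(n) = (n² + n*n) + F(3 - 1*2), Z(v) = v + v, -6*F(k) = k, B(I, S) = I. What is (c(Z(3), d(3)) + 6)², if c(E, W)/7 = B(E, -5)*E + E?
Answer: 90000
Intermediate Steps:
F(k) = -k/6
Z(v) = 2*v
d(n) = -⅙ + 2*n² (d(n) = (n² + n*n) - (3 - 1*2)/6 = (n² + n²) - (3 - 2)/6 = 2*n² - ⅙*1 = 2*n² - ⅙ = -⅙ + 2*n²)
c(E, W) = 7*E + 7*E² (c(E, W) = 7*(E*E + E) = 7*(E² + E) = 7*(E + E²) = 7*E + 7*E²)
(c(Z(3), d(3)) + 6)² = (7*(2*3)*(1 + 2*3) + 6)² = (7*6*(1 + 6) + 6)² = (7*6*7 + 6)² = (294 + 6)² = 300² = 90000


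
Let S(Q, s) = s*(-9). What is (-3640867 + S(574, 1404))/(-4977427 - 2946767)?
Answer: 3653503/7924194 ≈ 0.46106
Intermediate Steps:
S(Q, s) = -9*s
(-3640867 + S(574, 1404))/(-4977427 - 2946767) = (-3640867 - 9*1404)/(-4977427 - 2946767) = (-3640867 - 12636)/(-7924194) = -3653503*(-1/7924194) = 3653503/7924194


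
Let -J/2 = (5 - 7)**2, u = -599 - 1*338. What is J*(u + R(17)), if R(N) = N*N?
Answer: 5184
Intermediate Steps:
u = -937 (u = -599 - 338 = -937)
R(N) = N**2
J = -8 (J = -2*(5 - 7)**2 = -2*(-2)**2 = -2*4 = -8)
J*(u + R(17)) = -8*(-937 + 17**2) = -8*(-937 + 289) = -8*(-648) = 5184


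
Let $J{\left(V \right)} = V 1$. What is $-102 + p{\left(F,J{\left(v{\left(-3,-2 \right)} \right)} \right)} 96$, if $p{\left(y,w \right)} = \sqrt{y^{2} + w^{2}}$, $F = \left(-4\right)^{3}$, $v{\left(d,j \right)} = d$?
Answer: $-102 + 96 \sqrt{4105} \approx 6048.8$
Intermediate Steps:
$F = -64$
$J{\left(V \right)} = V$
$p{\left(y,w \right)} = \sqrt{w^{2} + y^{2}}$
$-102 + p{\left(F,J{\left(v{\left(-3,-2 \right)} \right)} \right)} 96 = -102 + \sqrt{\left(-3\right)^{2} + \left(-64\right)^{2}} \cdot 96 = -102 + \sqrt{9 + 4096} \cdot 96 = -102 + \sqrt{4105} \cdot 96 = -102 + 96 \sqrt{4105}$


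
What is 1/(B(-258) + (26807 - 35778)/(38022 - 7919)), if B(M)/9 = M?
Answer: -30103/69908137 ≈ -0.00043061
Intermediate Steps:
B(M) = 9*M
1/(B(-258) + (26807 - 35778)/(38022 - 7919)) = 1/(9*(-258) + (26807 - 35778)/(38022 - 7919)) = 1/(-2322 - 8971/30103) = 1/(-69908137/30103) = -30103/69908137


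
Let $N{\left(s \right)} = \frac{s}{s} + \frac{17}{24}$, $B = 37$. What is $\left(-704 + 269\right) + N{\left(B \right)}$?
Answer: $- \frac{10399}{24} \approx -433.29$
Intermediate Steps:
$N{\left(s \right)} = \frac{41}{24}$ ($N{\left(s \right)} = 1 + 17 \cdot \frac{1}{24} = 1 + \frac{17}{24} = \frac{41}{24}$)
$\left(-704 + 269\right) + N{\left(B \right)} = \left(-704 + 269\right) + \frac{41}{24} = -435 + \frac{41}{24} = - \frac{10399}{24}$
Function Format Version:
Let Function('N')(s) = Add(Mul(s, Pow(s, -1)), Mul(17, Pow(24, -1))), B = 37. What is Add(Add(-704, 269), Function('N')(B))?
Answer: Rational(-10399, 24) ≈ -433.29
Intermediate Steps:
Function('N')(s) = Rational(41, 24) (Function('N')(s) = Add(1, Mul(17, Rational(1, 24))) = Add(1, Rational(17, 24)) = Rational(41, 24))
Add(Add(-704, 269), Function('N')(B)) = Add(Add(-704, 269), Rational(41, 24)) = Add(-435, Rational(41, 24)) = Rational(-10399, 24)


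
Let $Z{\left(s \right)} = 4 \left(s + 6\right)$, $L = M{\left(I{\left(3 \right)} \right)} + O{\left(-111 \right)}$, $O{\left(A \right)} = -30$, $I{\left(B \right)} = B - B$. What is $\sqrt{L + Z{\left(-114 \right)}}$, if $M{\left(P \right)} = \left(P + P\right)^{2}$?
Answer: $i \sqrt{462} \approx 21.494 i$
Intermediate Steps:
$I{\left(B \right)} = 0$
$M{\left(P \right)} = 4 P^{2}$ ($M{\left(P \right)} = \left(2 P\right)^{2} = 4 P^{2}$)
$L = -30$ ($L = 4 \cdot 0^{2} - 30 = 4 \cdot 0 - 30 = 0 - 30 = -30$)
$Z{\left(s \right)} = 24 + 4 s$ ($Z{\left(s \right)} = 4 \left(6 + s\right) = 24 + 4 s$)
$\sqrt{L + Z{\left(-114 \right)}} = \sqrt{-30 + \left(24 + 4 \left(-114\right)\right)} = \sqrt{-30 + \left(24 - 456\right)} = \sqrt{-30 - 432} = \sqrt{-462} = i \sqrt{462}$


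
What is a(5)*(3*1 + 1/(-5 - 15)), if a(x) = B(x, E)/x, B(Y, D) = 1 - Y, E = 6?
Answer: -59/25 ≈ -2.3600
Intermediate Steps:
a(x) = (1 - x)/x
a(5)*(3*1 + 1/(-5 - 15)) = ((1 - 1*5)/5)*(3*1 + 1/(-5 - 15)) = ((1 - 5)/5)*(3 + 1/(-20)) = ((⅕)*(-4))*(3 - 1/20) = -⅘*59/20 = -59/25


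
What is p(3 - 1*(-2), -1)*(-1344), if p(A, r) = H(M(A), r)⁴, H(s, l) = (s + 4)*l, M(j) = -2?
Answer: -21504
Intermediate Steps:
H(s, l) = l*(4 + s) (H(s, l) = (4 + s)*l = l*(4 + s))
p(A, r) = 16*r⁴ (p(A, r) = (r*(4 - 2))⁴ = (r*2)⁴ = (2*r)⁴ = 16*r⁴)
p(3 - 1*(-2), -1)*(-1344) = (16*(-1)⁴)*(-1344) = (16*1)*(-1344) = 16*(-1344) = -21504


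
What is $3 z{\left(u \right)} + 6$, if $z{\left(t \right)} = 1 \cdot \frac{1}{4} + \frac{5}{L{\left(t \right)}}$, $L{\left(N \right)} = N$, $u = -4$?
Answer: $3$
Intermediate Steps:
$z{\left(t \right)} = \frac{1}{4} + \frac{5}{t}$ ($z{\left(t \right)} = 1 \cdot \frac{1}{4} + \frac{5}{t} = \frac{1}{4} + \frac{5}{t}$)
$3 z{\left(u \right)} + 6 = 3 \frac{20 - 4}{4 \left(-4\right)} + 6 = 3 \cdot \frac{1}{4} \left(- \frac{1}{4}\right) 16 + 6 = 3 \left(-1\right) + 6 = -3 + 6 = 3$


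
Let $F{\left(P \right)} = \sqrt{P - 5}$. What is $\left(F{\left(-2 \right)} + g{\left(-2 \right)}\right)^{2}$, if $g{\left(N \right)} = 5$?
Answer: $\left(5 + i \sqrt{7}\right)^{2} \approx 18.0 + 26.458 i$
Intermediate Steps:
$F{\left(P \right)} = \sqrt{-5 + P}$
$\left(F{\left(-2 \right)} + g{\left(-2 \right)}\right)^{2} = \left(\sqrt{-5 - 2} + 5\right)^{2} = \left(\sqrt{-7} + 5\right)^{2} = \left(i \sqrt{7} + 5\right)^{2} = \left(5 + i \sqrt{7}\right)^{2}$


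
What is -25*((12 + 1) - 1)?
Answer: -300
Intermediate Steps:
-25*((12 + 1) - 1) = -25*(13 - 1) = -25*12 = -300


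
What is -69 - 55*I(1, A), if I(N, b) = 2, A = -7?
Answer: -179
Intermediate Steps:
-69 - 55*I(1, A) = -69 - 55*2 = -69 - 110 = -179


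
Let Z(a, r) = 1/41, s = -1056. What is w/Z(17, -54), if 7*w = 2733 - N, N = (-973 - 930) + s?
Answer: 233372/7 ≈ 33339.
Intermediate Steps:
Z(a, r) = 1/41
N = -2959 (N = (-973 - 930) - 1056 = -1903 - 1056 = -2959)
w = 5692/7 (w = (2733 - 1*(-2959))/7 = (2733 + 2959)/7 = (⅐)*5692 = 5692/7 ≈ 813.14)
w/Z(17, -54) = 5692/(7*(1/41)) = (5692/7)*41 = 233372/7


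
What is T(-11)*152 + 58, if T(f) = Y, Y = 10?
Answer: 1578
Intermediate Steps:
T(f) = 10
T(-11)*152 + 58 = 10*152 + 58 = 1520 + 58 = 1578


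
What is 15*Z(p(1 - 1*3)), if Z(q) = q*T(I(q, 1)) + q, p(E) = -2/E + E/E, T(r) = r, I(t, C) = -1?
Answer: 0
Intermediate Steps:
p(E) = 1 - 2/E (p(E) = -2/E + 1 = 1 - 2/E)
Z(q) = 0 (Z(q) = q*(-1) + q = -q + q = 0)
15*Z(p(1 - 1*3)) = 15*0 = 0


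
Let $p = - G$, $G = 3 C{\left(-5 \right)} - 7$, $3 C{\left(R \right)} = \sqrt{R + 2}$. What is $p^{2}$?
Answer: $\left(7 - i \sqrt{3}\right)^{2} \approx 46.0 - 24.249 i$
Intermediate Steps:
$C{\left(R \right)} = \frac{\sqrt{2 + R}}{3}$ ($C{\left(R \right)} = \frac{\sqrt{R + 2}}{3} = \frac{\sqrt{2 + R}}{3}$)
$G = -7 + i \sqrt{3}$ ($G = 3 \frac{\sqrt{2 - 5}}{3} - 7 = 3 \frac{\sqrt{-3}}{3} - 7 = 3 \frac{i \sqrt{3}}{3} - 7 = i \sqrt{3} - 7 = -7 + i \sqrt{3} \approx -7.0 + 1.732 i$)
$p = 7 - i \sqrt{3}$ ($p = - (-7 + i \sqrt{3}) = 7 - i \sqrt{3} \approx 7.0 - 1.732 i$)
$p^{2} = \left(7 - i \sqrt{3}\right)^{2}$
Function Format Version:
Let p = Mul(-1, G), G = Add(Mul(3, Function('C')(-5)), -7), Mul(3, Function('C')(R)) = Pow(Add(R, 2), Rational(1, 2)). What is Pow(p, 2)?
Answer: Pow(Add(7, Mul(-1, I, Pow(3, Rational(1, 2)))), 2) ≈ Add(46.000, Mul(-24.249, I))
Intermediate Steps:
Function('C')(R) = Mul(Rational(1, 3), Pow(Add(2, R), Rational(1, 2))) (Function('C')(R) = Mul(Rational(1, 3), Pow(Add(R, 2), Rational(1, 2))) = Mul(Rational(1, 3), Pow(Add(2, R), Rational(1, 2))))
G = Add(-7, Mul(I, Pow(3, Rational(1, 2)))) (G = Add(Mul(3, Mul(Rational(1, 3), Pow(Add(2, -5), Rational(1, 2)))), -7) = Add(Mul(3, Mul(Rational(1, 3), Pow(-3, Rational(1, 2)))), -7) = Add(Mul(3, Mul(Rational(1, 3), Mul(I, Pow(3, Rational(1, 2))))), -7) = Add(Mul(3, Mul(Rational(1, 3), I, Pow(3, Rational(1, 2)))), -7) = Add(Mul(I, Pow(3, Rational(1, 2))), -7) = Add(-7, Mul(I, Pow(3, Rational(1, 2)))) ≈ Add(-7.0000, Mul(1.7320, I)))
p = Add(7, Mul(-1, I, Pow(3, Rational(1, 2)))) (p = Mul(-1, Add(-7, Mul(I, Pow(3, Rational(1, 2))))) = Add(7, Mul(-1, I, Pow(3, Rational(1, 2)))) ≈ Add(7.0000, Mul(-1.7320, I)))
Pow(p, 2) = Pow(Add(7, Mul(-1, I, Pow(3, Rational(1, 2)))), 2)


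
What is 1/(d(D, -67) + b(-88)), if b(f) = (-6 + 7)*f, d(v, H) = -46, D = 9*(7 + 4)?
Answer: -1/134 ≈ -0.0074627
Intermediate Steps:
D = 99 (D = 9*11 = 99)
b(f) = f (b(f) = 1*f = f)
1/(d(D, -67) + b(-88)) = 1/(-46 - 88) = 1/(-134) = -1/134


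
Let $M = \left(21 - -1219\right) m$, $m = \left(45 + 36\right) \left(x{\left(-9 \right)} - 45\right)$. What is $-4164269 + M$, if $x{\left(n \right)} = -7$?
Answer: $-9387149$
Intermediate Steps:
$m = -4212$ ($m = \left(45 + 36\right) \left(-7 - 45\right) = 81 \left(-52\right) = -4212$)
$M = -5222880$ ($M = \left(21 - -1219\right) \left(-4212\right) = \left(21 + 1219\right) \left(-4212\right) = 1240 \left(-4212\right) = -5222880$)
$-4164269 + M = -4164269 - 5222880 = -9387149$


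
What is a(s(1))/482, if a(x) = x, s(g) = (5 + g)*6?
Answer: 18/241 ≈ 0.074689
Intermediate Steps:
s(g) = 30 + 6*g
a(s(1))/482 = (30 + 6*1)/482 = (30 + 6)*(1/482) = 36*(1/482) = 18/241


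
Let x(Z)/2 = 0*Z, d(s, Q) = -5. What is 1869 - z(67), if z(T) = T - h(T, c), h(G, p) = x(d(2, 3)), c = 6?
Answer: 1802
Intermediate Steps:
x(Z) = 0 (x(Z) = 2*(0*Z) = 2*0 = 0)
h(G, p) = 0
z(T) = T (z(T) = T - 1*0 = T + 0 = T)
1869 - z(67) = 1869 - 1*67 = 1869 - 67 = 1802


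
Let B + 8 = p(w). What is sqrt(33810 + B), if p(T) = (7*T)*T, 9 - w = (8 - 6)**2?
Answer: sqrt(33977) ≈ 184.33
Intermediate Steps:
w = 5 (w = 9 - (8 - 6)**2 = 9 - 1*2**2 = 9 - 1*4 = 9 - 4 = 5)
p(T) = 7*T**2
B = 167 (B = -8 + 7*5**2 = -8 + 7*25 = -8 + 175 = 167)
sqrt(33810 + B) = sqrt(33810 + 167) = sqrt(33977)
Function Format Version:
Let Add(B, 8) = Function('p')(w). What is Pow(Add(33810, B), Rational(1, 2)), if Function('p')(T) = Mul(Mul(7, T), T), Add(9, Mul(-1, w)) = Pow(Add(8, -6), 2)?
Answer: Pow(33977, Rational(1, 2)) ≈ 184.33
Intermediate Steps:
w = 5 (w = Add(9, Mul(-1, Pow(Add(8, -6), 2))) = Add(9, Mul(-1, Pow(2, 2))) = Add(9, Mul(-1, 4)) = Add(9, -4) = 5)
Function('p')(T) = Mul(7, Pow(T, 2))
B = 167 (B = Add(-8, Mul(7, Pow(5, 2))) = Add(-8, Mul(7, 25)) = Add(-8, 175) = 167)
Pow(Add(33810, B), Rational(1, 2)) = Pow(Add(33810, 167), Rational(1, 2)) = Pow(33977, Rational(1, 2))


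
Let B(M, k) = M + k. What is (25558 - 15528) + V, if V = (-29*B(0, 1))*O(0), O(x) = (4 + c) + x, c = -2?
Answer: 9972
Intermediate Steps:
O(x) = 2 + x (O(x) = (4 - 2) + x = 2 + x)
V = -58 (V = (-29*(0 + 1))*(2 + 0) = -29*1*2 = -29*2 = -58)
(25558 - 15528) + V = (25558 - 15528) - 58 = 10030 - 58 = 9972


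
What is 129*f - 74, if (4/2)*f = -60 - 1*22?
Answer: -5363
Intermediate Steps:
f = -41 (f = (-60 - 1*22)/2 = (-60 - 22)/2 = (½)*(-82) = -41)
129*f - 74 = 129*(-41) - 74 = -5289 - 74 = -5363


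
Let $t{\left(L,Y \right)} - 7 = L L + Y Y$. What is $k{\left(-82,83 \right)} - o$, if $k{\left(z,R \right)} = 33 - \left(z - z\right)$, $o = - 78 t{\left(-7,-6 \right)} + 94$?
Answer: $7115$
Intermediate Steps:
$t{\left(L,Y \right)} = 7 + L^{2} + Y^{2}$ ($t{\left(L,Y \right)} = 7 + \left(L L + Y Y\right) = 7 + \left(L^{2} + Y^{2}\right) = 7 + L^{2} + Y^{2}$)
$o = -7082$ ($o = - 78 \left(7 + \left(-7\right)^{2} + \left(-6\right)^{2}\right) + 94 = - 78 \left(7 + 49 + 36\right) + 94 = \left(-78\right) 92 + 94 = -7176 + 94 = -7082$)
$k{\left(z,R \right)} = 33$ ($k{\left(z,R \right)} = 33 - 0 = 33 + 0 = 33$)
$k{\left(-82,83 \right)} - o = 33 - -7082 = 33 + 7082 = 7115$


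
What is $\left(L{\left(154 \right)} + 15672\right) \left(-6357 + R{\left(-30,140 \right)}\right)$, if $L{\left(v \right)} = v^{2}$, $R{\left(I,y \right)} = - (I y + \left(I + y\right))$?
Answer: $-89292596$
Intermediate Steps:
$R{\left(I,y \right)} = - I - y - I y$ ($R{\left(I,y \right)} = - (I + y + I y) = - I - y - I y$)
$\left(L{\left(154 \right)} + 15672\right) \left(-6357 + R{\left(-30,140 \right)}\right) = \left(154^{2} + 15672\right) \left(-6357 - \left(110 - 4200\right)\right) = \left(23716 + 15672\right) \left(-6357 + \left(30 - 140 + 4200\right)\right) = 39388 \left(-6357 + 4090\right) = 39388 \left(-2267\right) = -89292596$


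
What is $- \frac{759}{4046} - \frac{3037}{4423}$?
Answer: $- \frac{15644759}{17895458} \approx -0.87423$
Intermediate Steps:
$- \frac{759}{4046} - \frac{3037}{4423} = - \frac{15644759}{17895458}$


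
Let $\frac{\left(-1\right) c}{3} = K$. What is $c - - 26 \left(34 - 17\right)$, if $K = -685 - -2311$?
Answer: $-4436$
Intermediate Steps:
$K = 1626$ ($K = -685 + 2311 = 1626$)
$c = -4878$ ($c = \left(-3\right) 1626 = -4878$)
$c - - 26 \left(34 - 17\right) = -4878 - - 26 \left(34 - 17\right) = -4878 - \left(-26\right) 17 = -4878 - -442 = -4878 + 442 = -4436$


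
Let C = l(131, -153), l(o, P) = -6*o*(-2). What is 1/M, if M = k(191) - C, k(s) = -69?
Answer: -1/1641 ≈ -0.00060938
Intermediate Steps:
l(o, P) = 12*o
C = 1572 (C = 12*131 = 1572)
M = -1641 (M = -69 - 1*1572 = -69 - 1572 = -1641)
1/M = 1/(-1641) = -1/1641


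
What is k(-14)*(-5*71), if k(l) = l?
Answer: 4970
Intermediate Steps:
k(-14)*(-5*71) = -(-70)*71 = -14*(-355) = 4970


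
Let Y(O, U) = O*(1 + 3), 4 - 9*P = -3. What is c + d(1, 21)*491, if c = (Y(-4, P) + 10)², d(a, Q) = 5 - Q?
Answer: -7820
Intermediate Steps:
P = 7/9 (P = 4/9 - ⅑*(-3) = 4/9 + ⅓ = 7/9 ≈ 0.77778)
Y(O, U) = 4*O (Y(O, U) = O*4 = 4*O)
c = 36 (c = (4*(-4) + 10)² = (-16 + 10)² = (-6)² = 36)
c + d(1, 21)*491 = 36 + (5 - 1*21)*491 = 36 + (5 - 21)*491 = 36 - 16*491 = 36 - 7856 = -7820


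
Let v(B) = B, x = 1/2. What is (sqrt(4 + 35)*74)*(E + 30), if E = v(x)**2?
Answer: 4477*sqrt(39)/2 ≈ 13979.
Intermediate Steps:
x = 1/2 ≈ 0.50000
E = 1/4 (E = (1/2)**2 = 1/4 ≈ 0.25000)
(sqrt(4 + 35)*74)*(E + 30) = (sqrt(4 + 35)*74)*(1/4 + 30) = (sqrt(39)*74)*(121/4) = (74*sqrt(39))*(121/4) = 4477*sqrt(39)/2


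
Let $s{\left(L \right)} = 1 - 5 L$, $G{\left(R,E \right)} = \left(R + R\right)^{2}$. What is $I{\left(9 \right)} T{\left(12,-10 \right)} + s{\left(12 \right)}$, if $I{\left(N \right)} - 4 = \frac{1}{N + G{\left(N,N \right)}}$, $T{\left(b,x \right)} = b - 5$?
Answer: $- \frac{10316}{333} \approx -30.979$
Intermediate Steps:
$G{\left(R,E \right)} = 4 R^{2}$ ($G{\left(R,E \right)} = \left(2 R\right)^{2} = 4 R^{2}$)
$T{\left(b,x \right)} = -5 + b$
$I{\left(N \right)} = 4 + \frac{1}{N + 4 N^{2}}$
$I{\left(9 \right)} T{\left(12,-10 \right)} + s{\left(12 \right)} = \frac{1 + 4 \cdot 9 + 16 \cdot 9^{2}}{9 \left(1 + 4 \cdot 9\right)} \left(-5 + 12\right) + \left(1 - 60\right) = \frac{1 + 36 + 16 \cdot 81}{9 \left(1 + 36\right)} 7 + \left(1 - 60\right) = \frac{1 + 36 + 1296}{9 \cdot 37} \cdot 7 - 59 = \frac{1}{9} \cdot \frac{1}{37} \cdot 1333 \cdot 7 - 59 = \frac{1333}{333} \cdot 7 - 59 = \frac{9331}{333} - 59 = - \frac{10316}{333}$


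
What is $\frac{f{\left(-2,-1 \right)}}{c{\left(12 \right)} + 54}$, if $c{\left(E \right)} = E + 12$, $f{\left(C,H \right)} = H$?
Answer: $- \frac{1}{78} \approx -0.012821$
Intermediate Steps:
$c{\left(E \right)} = 12 + E$
$\frac{f{\left(-2,-1 \right)}}{c{\left(12 \right)} + 54} = - \frac{1}{\left(12 + 12\right) + 54} = - \frac{1}{24 + 54} = - \frac{1}{78}$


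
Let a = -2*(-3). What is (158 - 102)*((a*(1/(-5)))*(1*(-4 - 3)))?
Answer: 2352/5 ≈ 470.40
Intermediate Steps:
a = 6
(158 - 102)*((a*(1/(-5)))*(1*(-4 - 3))) = (158 - 102)*((6*(1/(-5)))*(1*(-4 - 3))) = 56*((6*(1*(-⅕)))*(1*(-7))) = 56*((6*(-⅕))*(-7)) = 56*(-6/5*(-7)) = 56*(42/5) = 2352/5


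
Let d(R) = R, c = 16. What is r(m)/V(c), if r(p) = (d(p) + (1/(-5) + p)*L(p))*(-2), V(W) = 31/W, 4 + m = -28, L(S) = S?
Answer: -159744/155 ≈ -1030.6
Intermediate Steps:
m = -32 (m = -4 - 28 = -32)
r(p) = -2*p - 2*p*(-1/5 + p) (r(p) = (p + (1/(-5) + p)*p)*(-2) = (p + (-1/5 + p)*p)*(-2) = (p + p*(-1/5 + p))*(-2) = -2*p - 2*p*(-1/5 + p))
r(m)/V(c) = ((2/5)*(-32)*(-4 - 5*(-32)))/((31/16)) = ((2/5)*(-32)*(-4 + 160))/((31*(1/16))) = ((2/5)*(-32)*156)/(31/16) = -9984/5*16/31 = -159744/155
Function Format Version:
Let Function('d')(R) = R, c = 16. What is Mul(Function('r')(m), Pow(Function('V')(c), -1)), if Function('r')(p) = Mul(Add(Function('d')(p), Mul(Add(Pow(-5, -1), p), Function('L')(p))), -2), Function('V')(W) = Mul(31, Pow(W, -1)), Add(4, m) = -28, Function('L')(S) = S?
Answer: Rational(-159744, 155) ≈ -1030.6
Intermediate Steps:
m = -32 (m = Add(-4, -28) = -32)
Function('r')(p) = Add(Mul(-2, p), Mul(-2, p, Add(Rational(-1, 5), p))) (Function('r')(p) = Mul(Add(p, Mul(Add(Pow(-5, -1), p), p)), -2) = Mul(Add(p, Mul(Add(Rational(-1, 5), p), p)), -2) = Mul(Add(p, Mul(p, Add(Rational(-1, 5), p))), -2) = Add(Mul(-2, p), Mul(-2, p, Add(Rational(-1, 5), p))))
Mul(Function('r')(m), Pow(Function('V')(c), -1)) = Mul(Mul(Rational(2, 5), -32, Add(-4, Mul(-5, -32))), Pow(Mul(31, Pow(16, -1)), -1)) = Mul(Mul(Rational(2, 5), -32, Add(-4, 160)), Pow(Mul(31, Rational(1, 16)), -1)) = Mul(Mul(Rational(2, 5), -32, 156), Pow(Rational(31, 16), -1)) = Mul(Rational(-9984, 5), Rational(16, 31)) = Rational(-159744, 155)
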